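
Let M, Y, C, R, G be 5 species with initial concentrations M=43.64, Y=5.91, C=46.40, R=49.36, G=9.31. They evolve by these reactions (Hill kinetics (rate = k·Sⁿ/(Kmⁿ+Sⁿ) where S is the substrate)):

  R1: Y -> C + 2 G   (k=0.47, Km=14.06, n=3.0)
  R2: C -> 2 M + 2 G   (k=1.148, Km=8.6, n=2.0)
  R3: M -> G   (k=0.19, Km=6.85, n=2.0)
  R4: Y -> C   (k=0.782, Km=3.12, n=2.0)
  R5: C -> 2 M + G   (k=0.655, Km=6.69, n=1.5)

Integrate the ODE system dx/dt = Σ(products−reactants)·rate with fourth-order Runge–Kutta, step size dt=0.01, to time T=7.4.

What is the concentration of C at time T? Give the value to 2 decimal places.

C at T = 37.21

RK4 with dt=0.01: 740 steps to T=7.4. Trajectory (selected grid times):
t=0.00: M=43.64 Y=5.91 C=46.40 R=49.36 G=9.31
t=0.82: M=46.32 Y=5.40 C=45.50 R=49.36 G=11.84
t=1.64: M=49.00 Y=4.91 C=44.57 R=49.36 G=14.35
t=2.47: M=51.71 Y=4.45 C=43.60 R=49.36 G=16.88
t=3.29: M=54.38 Y=4.02 C=42.61 R=49.36 G=19.37
t=4.11: M=57.05 Y=3.63 C=41.60 R=49.36 G=21.85
t=4.93: M=59.70 Y=3.27 C=40.55 R=49.36 G=24.33
t=5.76: M=62.39 Y=2.94 C=39.46 R=49.36 G=26.82
t=6.58: M=65.03 Y=2.65 C=38.34 R=49.36 G=29.28
t=7.40: M=67.67 Y=2.40 C=37.21 R=49.36 G=31.73
Read off C at T=7.4: 37.21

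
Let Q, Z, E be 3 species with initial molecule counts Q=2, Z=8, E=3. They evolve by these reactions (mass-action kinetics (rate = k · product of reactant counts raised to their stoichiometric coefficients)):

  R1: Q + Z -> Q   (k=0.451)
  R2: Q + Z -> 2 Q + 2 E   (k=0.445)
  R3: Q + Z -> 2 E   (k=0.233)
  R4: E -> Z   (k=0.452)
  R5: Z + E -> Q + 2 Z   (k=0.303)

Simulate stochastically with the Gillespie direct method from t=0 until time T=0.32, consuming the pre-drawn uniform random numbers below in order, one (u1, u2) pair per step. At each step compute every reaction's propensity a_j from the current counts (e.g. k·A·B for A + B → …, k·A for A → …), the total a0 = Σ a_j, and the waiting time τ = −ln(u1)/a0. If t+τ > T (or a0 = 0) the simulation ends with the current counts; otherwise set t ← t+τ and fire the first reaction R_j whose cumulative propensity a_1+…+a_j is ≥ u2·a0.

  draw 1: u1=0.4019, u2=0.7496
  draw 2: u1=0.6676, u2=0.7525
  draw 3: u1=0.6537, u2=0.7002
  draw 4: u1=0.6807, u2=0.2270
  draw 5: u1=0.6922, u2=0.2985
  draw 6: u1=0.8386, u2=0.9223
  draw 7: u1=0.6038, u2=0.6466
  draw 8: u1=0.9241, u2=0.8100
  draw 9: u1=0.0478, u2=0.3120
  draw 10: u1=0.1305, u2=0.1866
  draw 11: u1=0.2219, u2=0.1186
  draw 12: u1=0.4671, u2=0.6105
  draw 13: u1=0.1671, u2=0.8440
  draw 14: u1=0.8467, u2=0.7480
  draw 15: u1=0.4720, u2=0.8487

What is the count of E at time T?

t=0.000: Q=2 Z=8 E=3
Draw 1: a1=7.216, a2=7.120, a3=3.728, a4=1.356, a5=7.272, a0=26.692; τ=−ln(0.4019)/26.692=0.034 → t=0.034; u2·a0=0.7496·26.692=20.008; a1+…+a4=19.420 < 20.008 ≤ a1+…+a5=26.692 → R5 fires; Q=3 Z=9 E=2
Draw 2: a1=12.177, a2=12.015, a3=6.291, a4=0.904, a5=5.454, a0=36.841; τ=−ln(0.6676)/36.841=0.011 → t=0.045; u2·a0=0.7525·36.841=27.723; a1+a2=24.192 < 27.723 ≤ a1+…+a3=30.483 → R3 fires; Q=2 Z=8 E=4
Draw 3: a1=7.216, a2=7.120, a3=3.728, a4=1.808, a5=9.696, a0=29.568; τ=−ln(0.6537)/29.568=0.014 → t=0.059; u2·a0=0.7002·29.568=20.704; a1+…+a4=19.872 < 20.704 ≤ a1+…+a5=29.568 → R5 fires; Q=3 Z=9 E=3
Draw 4: a1=12.177, a2=12.015, a3=6.291, a4=1.356, a5=8.181, a0=40.020; τ=−ln(0.6807)/40.020=0.010 → t=0.069; u2·a0=0.2270·40.020=9.085 ≤ a1=12.177 → R1 fires; Q=3 Z=8 E=3
Draw 5: a1=10.824, a2=10.680, a3=5.592, a4=1.356, a5=7.272, a0=35.724; τ=−ln(0.6922)/35.724=0.010 → t=0.079; u2·a0=0.2985·35.724=10.664 ≤ a1=10.824 → R1 fires; Q=3 Z=7 E=3
Draw 6: a1=9.471, a2=9.345, a3=4.893, a4=1.356, a5=6.363, a0=31.428; τ=−ln(0.8386)/31.428=0.006 → t=0.085; u2·a0=0.9223·31.428=28.986; a1+…+a4=25.065 < 28.986 ≤ a1+…+a5=31.428 → R5 fires; Q=4 Z=8 E=2
Draw 7: a1=14.432, a2=14.240, a3=7.456, a4=0.904, a5=4.848, a0=41.880; τ=−ln(0.6038)/41.880=0.012 → t=0.097; u2·a0=0.6466·41.880=27.080; a1=14.432 < 27.080 ≤ a1+a2=28.672 → R2 fires; Q=5 Z=7 E=4
Draw 8: a1=15.785, a2=15.575, a3=8.155, a4=1.808, a5=8.484, a0=49.807; τ=−ln(0.9241)/49.807=0.002 → t=0.099; u2·a0=0.8100·49.807=40.344; a1+…+a3=39.515 < 40.344 ≤ a1+…+a4=41.323 → R4 fires; Q=5 Z=8 E=3
Draw 9: a1=18.040, a2=17.800, a3=9.320, a4=1.356, a5=7.272, a0=53.788; τ=−ln(0.0478)/53.788=0.057 → t=0.155; u2·a0=0.3120·53.788=16.782 ≤ a1=18.040 → R1 fires; Q=5 Z=7 E=3
Draw 10: a1=15.785, a2=15.575, a3=8.155, a4=1.356, a5=6.363, a0=47.234; τ=−ln(0.1305)/47.234=0.043 → t=0.198; u2·a0=0.1866·47.234=8.814 ≤ a1=15.785 → R1 fires; Q=5 Z=6 E=3
Draw 11: a1=13.530, a2=13.350, a3=6.990, a4=1.356, a5=5.454, a0=40.680; τ=−ln(0.2219)/40.680=0.037 → t=0.235; u2·a0=0.1186·40.680=4.825 ≤ a1=13.530 → R1 fires; Q=5 Z=5 E=3
Draw 12: a1=11.275, a2=11.125, a3=5.825, a4=1.356, a5=4.545, a0=34.126; τ=−ln(0.4671)/34.126=0.022 → t=0.258; u2·a0=0.6105·34.126=20.834; a1=11.275 < 20.834 ≤ a1+a2=22.400 → R2 fires; Q=6 Z=4 E=5
Draw 13: a1=10.824, a2=10.680, a3=5.592, a4=2.260, a5=6.060, a0=35.416; τ=−ln(0.1671)/35.416=0.051 → t=0.308; u2·a0=0.8440·35.416=29.891; a1+…+a4=29.356 < 29.891 ≤ a1+…+a5=35.416 → R5 fires; Q=7 Z=5 E=4
Draw 14: a1=15.785, a2=15.575, a3=8.155, a4=1.808, a5=6.060, a0=47.383; τ=−ln(0.8467)/47.383=0.004 → t=0.312; u2·a0=0.7480·47.383=35.442; a1+a2=31.360 < 35.442 ≤ a1+…+a3=39.515 → R3 fires; Q=6 Z=4 E=6
Draw 15: a1=10.824, a2=10.680, a3=5.592, a4=2.712, a5=7.272, a0=37.080; τ=−ln(0.4720)/37.080=0.020 → t=0.332 > T=0.32: stop.
Read off E at T=0.32: 6

E at T = 6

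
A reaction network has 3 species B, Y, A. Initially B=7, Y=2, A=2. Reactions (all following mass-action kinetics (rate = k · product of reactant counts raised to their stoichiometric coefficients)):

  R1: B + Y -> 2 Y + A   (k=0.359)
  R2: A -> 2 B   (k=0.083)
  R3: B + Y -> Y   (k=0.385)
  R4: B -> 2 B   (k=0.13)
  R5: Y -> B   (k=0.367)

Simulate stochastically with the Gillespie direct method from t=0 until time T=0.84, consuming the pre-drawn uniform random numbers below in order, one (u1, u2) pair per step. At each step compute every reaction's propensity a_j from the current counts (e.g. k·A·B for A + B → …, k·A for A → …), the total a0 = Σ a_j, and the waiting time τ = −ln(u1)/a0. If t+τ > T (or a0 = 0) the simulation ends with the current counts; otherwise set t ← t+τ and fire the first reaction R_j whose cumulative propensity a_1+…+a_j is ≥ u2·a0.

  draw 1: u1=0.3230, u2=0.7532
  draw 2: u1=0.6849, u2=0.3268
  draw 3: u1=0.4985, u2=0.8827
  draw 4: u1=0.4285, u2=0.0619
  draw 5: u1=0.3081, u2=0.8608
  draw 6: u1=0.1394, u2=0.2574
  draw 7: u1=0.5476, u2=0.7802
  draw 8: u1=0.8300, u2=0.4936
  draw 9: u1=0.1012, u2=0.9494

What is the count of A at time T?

A at T = 5

t=0.000: B=7 Y=2 A=2
Draw 1: a1=5.026, a2=0.166, a3=5.390, a4=0.910, a5=0.734, a0=12.226; τ=−ln(0.3230)/12.226=0.092 → t=0.092; u2·a0=0.7532·12.226=9.209; a1+a2=5.192 < 9.209 ≤ a1+…+a3=10.582 → R3 fires; B=6 Y=2 A=2
Draw 2: a1=4.308, a2=0.166, a3=4.620, a4=0.780, a5=0.734, a0=10.608; τ=−ln(0.6849)/10.608=0.036 → t=0.128; u2·a0=0.3268·10.608=3.467 ≤ a1=4.308 → R1 fires; B=5 Y=3 A=3
Draw 3: a1=5.385, a2=0.249, a3=5.775, a4=0.650, a5=1.101, a0=13.160; τ=−ln(0.4985)/13.160=0.053 → t=0.181; u2·a0=0.8827·13.160=11.616; a1+…+a3=11.409 < 11.616 ≤ a1+…+a4=12.059 → R4 fires; B=6 Y=3 A=3
Draw 4: a1=6.462, a2=0.249, a3=6.930, a4=0.780, a5=1.101, a0=15.522; τ=−ln(0.4285)/15.522=0.055 → t=0.236; u2·a0=0.0619·15.522=0.961 ≤ a1=6.462 → R1 fires; B=5 Y=4 A=4
Draw 5: a1=7.180, a2=0.332, a3=7.700, a4=0.650, a5=1.468, a0=17.330; τ=−ln(0.3081)/17.330=0.068 → t=0.304; u2·a0=0.8608·17.330=14.918; a1+a2=7.512 < 14.918 ≤ a1+…+a3=15.212 → R3 fires; B=4 Y=4 A=4
Draw 6: a1=5.744, a2=0.332, a3=6.160, a4=0.520, a5=1.468, a0=14.224; τ=−ln(0.1394)/14.224=0.139 → t=0.442; u2·a0=0.2574·14.224=3.661 ≤ a1=5.744 → R1 fires; B=3 Y=5 A=5
Draw 7: a1=5.385, a2=0.415, a3=5.775, a4=0.390, a5=1.835, a0=13.800; τ=−ln(0.5476)/13.800=0.044 → t=0.486; u2·a0=0.7802·13.800=10.767; a1+a2=5.800 < 10.767 ≤ a1+…+a3=11.575 → R3 fires; B=2 Y=5 A=5
Draw 8: a1=3.590, a2=0.415, a3=3.850, a4=0.260, a5=1.835, a0=9.950; τ=−ln(0.8300)/9.950=0.019 → t=0.504; u2·a0=0.4936·9.950=4.911; a1+a2=4.005 < 4.911 ≤ a1+…+a3=7.855 → R3 fires; B=1 Y=5 A=5
Draw 9: a1=1.795, a2=0.415, a3=1.925, a4=0.130, a5=1.835, a0=6.100; τ=−ln(0.1012)/6.100=0.376 → t=0.880 > T=0.84: stop.
Read off A at T=0.84: 5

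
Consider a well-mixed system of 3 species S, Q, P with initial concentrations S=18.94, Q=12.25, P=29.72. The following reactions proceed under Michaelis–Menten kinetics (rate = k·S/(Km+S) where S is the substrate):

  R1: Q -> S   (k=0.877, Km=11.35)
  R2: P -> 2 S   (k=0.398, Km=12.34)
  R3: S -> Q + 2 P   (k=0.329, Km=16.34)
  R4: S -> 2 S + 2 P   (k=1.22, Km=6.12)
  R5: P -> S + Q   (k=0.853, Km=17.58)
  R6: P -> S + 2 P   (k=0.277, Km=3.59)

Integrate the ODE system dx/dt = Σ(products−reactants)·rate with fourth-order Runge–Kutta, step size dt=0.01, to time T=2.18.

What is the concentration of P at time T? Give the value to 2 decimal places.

P at T = 33.41

RK4 with dt=0.01: 218 steps to T=2.18. Trajectory (selected grid times):
t=0.00: S=18.94 Q=12.25 P=29.72
t=0.24: S=19.55 Q=12.31 P=30.11
t=0.48: S=20.17 Q=12.38 P=30.51
t=0.73: S=20.81 Q=12.44 P=30.93
t=0.97: S=21.43 Q=12.51 P=31.33
t=1.21: S=22.05 Q=12.57 P=31.74
t=1.45: S=22.68 Q=12.64 P=32.15
t=1.70: S=23.33 Q=12.71 P=32.58
t=1.94: S=23.96 Q=12.78 P=32.99
t=2.18: S=24.59 Q=12.85 P=33.41
Read off P at T=2.18: 33.41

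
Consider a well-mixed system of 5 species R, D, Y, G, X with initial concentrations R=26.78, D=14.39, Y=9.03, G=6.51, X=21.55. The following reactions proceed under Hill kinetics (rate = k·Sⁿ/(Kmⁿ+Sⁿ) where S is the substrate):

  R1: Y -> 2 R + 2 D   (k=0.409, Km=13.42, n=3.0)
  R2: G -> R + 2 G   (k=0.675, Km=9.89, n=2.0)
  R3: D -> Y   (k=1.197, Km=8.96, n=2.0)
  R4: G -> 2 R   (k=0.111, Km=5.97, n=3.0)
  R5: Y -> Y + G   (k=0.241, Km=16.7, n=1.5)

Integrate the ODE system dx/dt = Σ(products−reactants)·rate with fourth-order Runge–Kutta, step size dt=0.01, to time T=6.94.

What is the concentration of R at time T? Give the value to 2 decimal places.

RK4 with dt=0.01: 694 steps to T=6.94. Trajectory (selected grid times):
t=0.00: R=26.78 D=14.39 Y=9.03 G=6.51 X=21.55
t=0.77: R=27.20 D=13.89 Y=9.61 G=6.68 X=21.55
t=1.54: R=27.64 D=13.43 Y=10.16 G=6.85 X=21.55
t=2.31: R=28.12 D=13.00 Y=10.69 G=7.03 X=21.55
t=3.08: R=28.63 D=12.60 Y=11.20 G=7.22 X=21.55
t=3.86: R=29.17 D=12.23 Y=11.69 G=7.42 X=21.55
t=4.63: R=29.73 D=11.90 Y=12.16 G=7.62 X=21.55
t=5.40: R=30.32 D=11.59 Y=12.60 G=7.83 X=21.55
t=6.17: R=30.94 D=11.31 Y=13.03 G=8.05 X=21.55
t=6.94: R=31.58 D=11.06 Y=13.43 G=8.27 X=21.55
Read off R at T=6.94: 31.58

R at T = 31.58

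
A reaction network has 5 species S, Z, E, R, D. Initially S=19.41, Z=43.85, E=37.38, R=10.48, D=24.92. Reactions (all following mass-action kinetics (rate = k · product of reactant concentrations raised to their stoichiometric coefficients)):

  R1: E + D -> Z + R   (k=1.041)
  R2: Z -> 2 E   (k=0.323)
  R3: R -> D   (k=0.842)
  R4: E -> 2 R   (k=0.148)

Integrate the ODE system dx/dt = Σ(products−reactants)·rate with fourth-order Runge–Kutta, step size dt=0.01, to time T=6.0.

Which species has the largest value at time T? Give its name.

RK4 with dt=0.01: 600 steps to T=6.0. Trajectory (selected grid times):
t=0.00: S=19.41 Z=43.85 E=37.38 R=10.48 D=24.92
t=0.67: S=19.41 Z=72.08 E=21.95 R=37.83 D=1.42
t=1.33: S=19.41 Z=78.65 E=28.93 R=43.02 D=1.21
t=2.00: S=19.41 Z=86.89 E=35.38 R=49.48 D=1.13
t=2.67: S=19.41 Z=97.05 E=41.28 R=57.11 D=1.12
t=3.33: S=19.41 Z=109.16 E=46.80 R=65.70 D=1.13
t=4.00: S=19.41 Z=123.75 E=52.46 R=75.51 D=1.16
t=4.67: S=19.41 Z=140.77 E=58.51 R=86.47 D=1.19
t=5.33: S=19.41 Z=160.06 E=65.21 R=98.51 D=1.22
t=6.00: S=19.41 Z=182.40 E=73.03 R=112.18 D=1.24
At T=6.0: S=19.41 Z=182.40 E=73.03 R=112.18 D=1.24; the largest is Z.

Dominant species at T: Z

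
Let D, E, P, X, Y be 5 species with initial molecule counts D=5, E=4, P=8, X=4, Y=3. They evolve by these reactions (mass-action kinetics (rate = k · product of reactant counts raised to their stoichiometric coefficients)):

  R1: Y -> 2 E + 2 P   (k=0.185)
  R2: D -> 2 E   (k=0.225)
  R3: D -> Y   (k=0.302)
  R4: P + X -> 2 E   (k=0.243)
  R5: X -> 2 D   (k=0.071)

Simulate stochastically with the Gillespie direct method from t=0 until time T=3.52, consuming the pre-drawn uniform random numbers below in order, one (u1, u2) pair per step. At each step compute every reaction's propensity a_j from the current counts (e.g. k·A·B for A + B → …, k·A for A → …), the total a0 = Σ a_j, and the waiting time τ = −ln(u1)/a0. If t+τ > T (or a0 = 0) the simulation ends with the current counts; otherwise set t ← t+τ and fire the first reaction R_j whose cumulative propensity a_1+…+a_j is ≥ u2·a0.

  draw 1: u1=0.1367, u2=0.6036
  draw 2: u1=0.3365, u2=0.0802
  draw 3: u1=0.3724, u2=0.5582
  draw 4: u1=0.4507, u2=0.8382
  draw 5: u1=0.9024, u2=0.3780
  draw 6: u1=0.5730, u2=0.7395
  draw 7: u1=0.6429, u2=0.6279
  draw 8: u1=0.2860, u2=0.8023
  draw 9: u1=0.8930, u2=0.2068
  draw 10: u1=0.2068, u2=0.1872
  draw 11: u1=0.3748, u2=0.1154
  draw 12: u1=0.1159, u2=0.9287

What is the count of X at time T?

X at T = 0

t=0.000: D=5 E=4 P=8 X=4 Y=3
Draw 1: a1=0.555, a2=1.125, a3=1.510, a4=7.776, a5=0.284, a0=11.250; τ=−ln(0.1367)/11.250=0.177 → t=0.177; u2·a0=0.6036·11.250=6.791; a1+…+a3=3.190 < 6.791 ≤ a1+…+a4=10.966 → R4 fires; D=5 E=6 P=7 X=3 Y=3
Draw 2: a1=0.555, a2=1.125, a3=1.510, a4=5.103, a5=0.213, a0=8.506; τ=−ln(0.3365)/8.506=0.128 → t=0.305; u2·a0=0.0802·8.506=0.682; a1=0.555 < 0.682 ≤ a1+a2=1.680 → R2 fires; D=4 E=8 P=7 X=3 Y=3
Draw 3: a1=0.555, a2=0.900, a3=1.208, a4=5.103, a5=0.213, a0=7.979; τ=−ln(0.3724)/7.979=0.124 → t=0.429; u2·a0=0.5582·7.979=4.454; a1+…+a3=2.663 < 4.454 ≤ a1+…+a4=7.766 → R4 fires; D=4 E=10 P=6 X=2 Y=3
Draw 4: a1=0.555, a2=0.900, a3=1.208, a4=2.916, a5=0.142, a0=5.721; τ=−ln(0.4507)/5.721=0.139 → t=0.568; u2·a0=0.8382·5.721=4.795; a1+…+a3=2.663 < 4.795 ≤ a1+…+a4=5.579 → R4 fires; D=4 E=12 P=5 X=1 Y=3
Draw 5: a1=0.555, a2=0.900, a3=1.208, a4=1.215, a5=0.071, a0=3.949; τ=−ln(0.9024)/3.949=0.026 → t=0.594; u2·a0=0.3780·3.949=1.493; a1+a2=1.455 < 1.493 ≤ a1+…+a3=2.663 → R3 fires; D=3 E=12 P=5 X=1 Y=4
Draw 6: a1=0.740, a2=0.675, a3=0.906, a4=1.215, a5=0.071, a0=3.607; τ=−ln(0.5730)/3.607=0.154 → t=0.748; u2·a0=0.7395·3.607=2.667; a1+…+a3=2.321 < 2.667 ≤ a1+…+a4=3.536 → R4 fires; D=3 E=14 P=4 X=0 Y=4
Draw 7: a1=0.740, a2=0.675, a3=0.906, a4=0.000, a5=0.000, a0=2.321; τ=−ln(0.6429)/2.321=0.190 → t=0.939; u2·a0=0.6279·2.321=1.457; a1+a2=1.415 < 1.457 ≤ a1+…+a3=2.321 → R3 fires; D=2 E=14 P=4 X=0 Y=5
Draw 8: a1=0.925, a2=0.450, a3=0.604, a4=0.000, a5=0.000, a0=1.979; τ=−ln(0.2860)/1.979=0.633 → t=1.571; u2·a0=0.8023·1.979=1.588; a1+a2=1.375 < 1.588 ≤ a1+…+a3=1.979 → R3 fires; D=1 E=14 P=4 X=0 Y=6
Draw 9: a1=1.110, a2=0.225, a3=0.302, a4=0.000, a5=0.000, a0=1.637; τ=−ln(0.8930)/1.637=0.069 → t=1.640; u2·a0=0.2068·1.637=0.339 ≤ a1=1.110 → R1 fires; D=1 E=16 P=6 X=0 Y=5
Draw 10: a1=0.925, a2=0.225, a3=0.302, a4=0.000, a5=0.000, a0=1.452; τ=−ln(0.2068)/1.452=1.085 → t=2.726; u2·a0=0.1872·1.452=0.272 ≤ a1=0.925 → R1 fires; D=1 E=18 P=8 X=0 Y=4
Draw 11: a1=0.740, a2=0.225, a3=0.302, a4=0.000, a5=0.000, a0=1.267; τ=−ln(0.3748)/1.267=0.775 → t=3.500; u2·a0=0.1154·1.267=0.146 ≤ a1=0.740 → R1 fires; D=1 E=20 P=10 X=0 Y=3
Draw 12: a1=0.555, a2=0.225, a3=0.302, a4=0.000, a5=0.000, a0=1.082; τ=−ln(0.1159)/1.082=1.992 → t=5.492 > T=3.52: stop.
Read off X at T=3.52: 0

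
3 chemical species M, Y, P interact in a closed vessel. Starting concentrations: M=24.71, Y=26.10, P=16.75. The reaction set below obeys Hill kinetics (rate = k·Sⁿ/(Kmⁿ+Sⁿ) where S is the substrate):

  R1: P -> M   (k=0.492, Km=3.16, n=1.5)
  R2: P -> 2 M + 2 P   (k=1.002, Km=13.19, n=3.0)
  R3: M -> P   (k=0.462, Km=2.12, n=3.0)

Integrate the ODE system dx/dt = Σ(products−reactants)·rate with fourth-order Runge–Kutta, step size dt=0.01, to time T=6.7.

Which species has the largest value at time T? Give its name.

RK4 with dt=0.01: 670 steps to T=6.7. Trajectory (selected grid times):
t=0.00: M=24.71 Y=26.10 P=16.75
t=0.74: M=25.72 Y=26.10 P=17.26
t=1.49: M=26.77 Y=26.10 P=17.79
t=2.23: M=27.83 Y=26.10 P=18.33
t=2.98: M=28.94 Y=26.10 P=18.88
t=3.72: M=30.06 Y=26.10 P=19.44
t=4.47: M=31.21 Y=26.10 P=20.02
t=5.21: M=32.38 Y=26.10 P=20.60
t=5.96: M=33.58 Y=26.10 P=21.20
t=6.70: M=34.79 Y=26.10 P=21.80
At T=6.7: M=34.79 Y=26.10 P=21.80; the largest is M.

Dominant species at T: M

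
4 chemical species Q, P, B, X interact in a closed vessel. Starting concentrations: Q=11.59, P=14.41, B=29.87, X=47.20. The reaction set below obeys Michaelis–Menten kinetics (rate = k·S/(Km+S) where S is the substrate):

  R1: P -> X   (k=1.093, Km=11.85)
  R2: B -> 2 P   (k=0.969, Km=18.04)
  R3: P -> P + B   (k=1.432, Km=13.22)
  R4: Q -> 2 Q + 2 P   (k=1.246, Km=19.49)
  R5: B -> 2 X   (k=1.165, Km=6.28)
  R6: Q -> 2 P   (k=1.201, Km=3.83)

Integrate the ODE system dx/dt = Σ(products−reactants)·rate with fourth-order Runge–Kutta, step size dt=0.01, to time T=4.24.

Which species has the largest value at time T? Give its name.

RK4 with dt=0.01: 424 steps to T=4.24. Trajectory (selected grid times):
t=0.00: Q=11.59 P=14.41 B=29.87 X=47.20
t=0.47: Q=11.38 P=15.97 B=29.49 X=48.39
t=0.94: Q=11.18 P=17.50 B=29.14 X=49.60
t=1.41: Q=10.97 P=19.02 B=28.80 X=50.81
t=1.88: Q=10.76 P=20.51 B=28.47 X=52.03
t=2.36: Q=10.55 P=22.01 B=28.15 X=53.28
t=2.83: Q=10.34 P=23.46 B=27.86 X=54.51
t=3.30: Q=10.13 P=24.89 B=27.57 X=55.75
t=3.77: Q=9.92 P=26.31 B=27.29 X=56.99
t=4.24: Q=9.71 P=27.70 B=27.03 X=58.24
At T=4.24: Q=9.71 P=27.70 B=27.03 X=58.24; the largest is X.

Dominant species at T: X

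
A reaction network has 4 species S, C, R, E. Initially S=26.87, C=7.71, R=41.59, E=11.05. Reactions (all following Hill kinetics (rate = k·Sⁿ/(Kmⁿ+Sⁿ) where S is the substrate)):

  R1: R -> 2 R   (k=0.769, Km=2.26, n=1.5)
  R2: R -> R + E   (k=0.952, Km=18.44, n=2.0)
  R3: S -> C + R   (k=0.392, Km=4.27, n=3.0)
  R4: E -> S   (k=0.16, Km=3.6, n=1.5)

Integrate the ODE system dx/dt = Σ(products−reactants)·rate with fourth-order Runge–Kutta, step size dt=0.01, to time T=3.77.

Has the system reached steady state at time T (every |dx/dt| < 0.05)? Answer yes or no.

Steady state at T: no

RK4 with dt=0.01: 377 steps to T=3.77. Trajectory (selected grid times):
t=0.00: S=26.87 C=7.71 R=41.59 E=11.05
t=0.42: S=26.76 C=7.87 R=42.07 E=11.33
t=0.84: S=26.66 C=8.04 R=42.56 E=11.61
t=1.26: S=26.55 C=8.20 R=43.04 E=11.89
t=1.68: S=26.44 C=8.37 R=43.52 E=12.17
t=2.09: S=26.34 C=8.53 R=43.99 E=12.44
t=2.51: S=26.23 C=8.69 R=44.48 E=12.72
t=2.93: S=26.13 C=8.85 R=44.96 E=13.01
t=3.35: S=26.02 C=9.02 R=45.44 E=13.29
t=3.77: S=25.92 C=9.18 R=45.93 E=13.58
Rates at T: R1=0.7607, R2=0.8198, R3=0.3903, R4=0.1408
dx/dt at T (Σ net stoichiometry × rate): S=-0.2495, C=+0.3903, R=+1.1510, E=+0.6791
Largest |dx/dt| is |+1.1510| (R) ≥ 0.05 → not steady.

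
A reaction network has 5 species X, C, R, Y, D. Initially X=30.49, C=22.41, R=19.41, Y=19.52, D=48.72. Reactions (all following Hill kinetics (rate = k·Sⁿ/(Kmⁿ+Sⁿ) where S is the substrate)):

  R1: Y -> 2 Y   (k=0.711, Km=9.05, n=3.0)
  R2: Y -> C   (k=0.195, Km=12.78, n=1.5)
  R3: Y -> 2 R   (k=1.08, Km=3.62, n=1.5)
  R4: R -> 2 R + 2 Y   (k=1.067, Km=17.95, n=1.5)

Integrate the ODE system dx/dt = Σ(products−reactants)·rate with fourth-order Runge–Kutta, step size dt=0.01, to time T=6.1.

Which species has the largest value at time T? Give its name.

Dominant species at T: D

RK4 with dt=0.01: 610 steps to T=6.1. Trajectory (selected grid times):
t=0.00: X=30.49 C=22.41 R=19.41 Y=19.52 D=48.72
t=0.68: X=30.49 C=22.50 R=21.17 Y=19.98 D=48.72
t=1.36: X=30.49 C=22.59 R=22.95 Y=20.49 D=48.72
t=2.03: X=30.49 C=22.67 R=24.73 Y=21.04 D=48.72
t=2.71: X=30.49 C=22.76 R=26.56 Y=21.62 D=48.72
t=3.39: X=30.49 C=22.86 R=28.41 Y=22.24 D=48.72
t=4.07: X=30.49 C=22.95 R=30.29 Y=22.90 D=48.72
t=4.74: X=30.49 C=23.04 R=32.15 Y=23.57 D=48.72
t=5.42: X=30.49 C=23.14 R=34.05 Y=24.27 D=48.72
t=6.10: X=30.49 C=23.23 R=35.97 Y=25.00 D=48.72
At T=6.1: X=30.49 C=23.23 R=35.97 Y=25.00 D=48.72; the largest is D.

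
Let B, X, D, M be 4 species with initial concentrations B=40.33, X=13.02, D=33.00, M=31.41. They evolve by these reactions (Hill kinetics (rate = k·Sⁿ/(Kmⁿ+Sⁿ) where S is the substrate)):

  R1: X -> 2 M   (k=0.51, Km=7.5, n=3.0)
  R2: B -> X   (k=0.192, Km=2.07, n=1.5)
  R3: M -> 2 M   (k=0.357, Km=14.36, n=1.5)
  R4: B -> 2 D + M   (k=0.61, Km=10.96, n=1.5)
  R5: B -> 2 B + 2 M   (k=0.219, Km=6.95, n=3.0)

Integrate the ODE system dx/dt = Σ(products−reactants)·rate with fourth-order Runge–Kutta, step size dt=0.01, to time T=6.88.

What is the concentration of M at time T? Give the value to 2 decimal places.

RK4 with dt=0.01: 688 steps to T=6.88. Trajectory (selected grid times):
t=0.00: B=40.33 X=13.02 D=33.00 M=31.41
t=0.76: B=39.95 X=12.84 D=33.81 M=33.00
t=1.53: B=39.56 X=12.66 D=34.63 M=34.62
t=2.29: B=39.17 X=12.48 D=35.44 M=36.21
t=3.06: B=38.79 X=12.31 D=36.26 M=37.82
t=3.82: B=38.41 X=12.14 D=37.06 M=39.40
t=4.59: B=38.02 X=11.97 D=37.88 M=41.00
t=5.35: B=37.64 X=11.80 D=38.68 M=42.58
t=6.12: B=37.26 X=11.64 D=39.49 M=44.17
t=6.88: B=36.88 X=11.48 D=40.29 M=45.74
Read off M at T=6.88: 45.74

M at T = 45.74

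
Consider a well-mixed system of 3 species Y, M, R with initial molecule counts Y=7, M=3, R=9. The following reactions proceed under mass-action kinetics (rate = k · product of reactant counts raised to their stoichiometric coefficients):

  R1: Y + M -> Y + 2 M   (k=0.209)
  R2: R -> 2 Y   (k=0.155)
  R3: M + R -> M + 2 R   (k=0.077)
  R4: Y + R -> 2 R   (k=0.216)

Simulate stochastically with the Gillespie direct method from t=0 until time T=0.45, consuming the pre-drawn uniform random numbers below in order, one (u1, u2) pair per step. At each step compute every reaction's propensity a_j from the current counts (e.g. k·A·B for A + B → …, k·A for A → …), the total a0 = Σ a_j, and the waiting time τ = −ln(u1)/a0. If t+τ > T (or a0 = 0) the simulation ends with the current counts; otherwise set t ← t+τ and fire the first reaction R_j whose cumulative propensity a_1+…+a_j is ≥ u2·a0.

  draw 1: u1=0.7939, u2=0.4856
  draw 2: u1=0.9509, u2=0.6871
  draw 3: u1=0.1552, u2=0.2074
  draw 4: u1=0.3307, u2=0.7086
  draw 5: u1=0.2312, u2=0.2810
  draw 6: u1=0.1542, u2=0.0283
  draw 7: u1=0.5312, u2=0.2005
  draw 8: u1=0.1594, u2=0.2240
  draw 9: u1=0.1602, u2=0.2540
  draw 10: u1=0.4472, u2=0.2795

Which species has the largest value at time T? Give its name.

Dominant species at T: Y

t=0.000: Y=7 M=3 R=9
Draw 1: a1=4.389, a2=1.395, a3=2.079, a4=13.608, a0=21.471; τ=−ln(0.7939)/21.471=0.011 → t=0.011; u2·a0=0.4856·21.471=10.426; a1+…+a3=7.863 < 10.426 ≤ a1+…+a4=21.471 → R4 fires; Y=6 M=3 R=10
Draw 2: a1=3.762, a2=1.550, a3=2.310, a4=12.960, a0=20.582; τ=−ln(0.9509)/20.582=0.002 → t=0.013; u2·a0=0.6871·20.582=14.142; a1+…+a3=7.622 < 14.142 ≤ a1+…+a4=20.582 → R4 fires; Y=5 M=3 R=11
Draw 3: a1=3.135, a2=1.705, a3=2.541, a4=11.880, a0=19.261; τ=−ln(0.1552)/19.261=0.097 → t=0.110; u2·a0=0.2074·19.261=3.995; a1=3.135 < 3.995 ≤ a1+a2=4.840 → R2 fires; Y=7 M=3 R=10
Draw 4: a1=4.389, a2=1.550, a3=2.310, a4=15.120, a0=23.369; τ=−ln(0.3307)/23.369=0.047 → t=0.157; u2·a0=0.7086·23.369=16.559; a1+…+a3=8.249 < 16.559 ≤ a1+…+a4=23.369 → R4 fires; Y=6 M=3 R=11
Draw 5: a1=3.762, a2=1.705, a3=2.541, a4=14.256, a0=22.264; τ=−ln(0.2312)/22.264=0.066 → t=0.223; u2·a0=0.2810·22.264=6.256; a1+a2=5.467 < 6.256 ≤ a1+…+a3=8.008 → R3 fires; Y=6 M=3 R=12
Draw 6: a1=3.762, a2=1.860, a3=2.772, a4=15.552, a0=23.946; τ=−ln(0.1542)/23.946=0.078 → t=0.301; u2·a0=0.0283·23.946=0.678 ≤ a1=3.762 → R1 fires; Y=6 M=4 R=12
Draw 7: a1=5.016, a2=1.860, a3=3.696, a4=15.552, a0=26.124; τ=−ln(0.5312)/26.124=0.024 → t=0.325; u2·a0=0.2005·26.124=5.238; a1=5.016 < 5.238 ≤ a1+a2=6.876 → R2 fires; Y=8 M=4 R=11
Draw 8: a1=6.688, a2=1.705, a3=3.388, a4=19.008, a0=30.789; τ=−ln(0.1594)/30.789=0.060 → t=0.385; u2·a0=0.2240·30.789=6.897; a1=6.688 < 6.897 ≤ a1+a2=8.393 → R2 fires; Y=10 M=4 R=10
Draw 9: a1=8.360, a2=1.550, a3=3.080, a4=21.600, a0=34.590; τ=−ln(0.1602)/34.590=0.053 → t=0.438; u2·a0=0.2540·34.590=8.786; a1=8.360 < 8.786 ≤ a1+a2=9.910 → R2 fires; Y=12 M=4 R=9
Draw 10: a1=10.032, a2=1.395, a3=2.772, a4=23.328, a0=37.527; τ=−ln(0.4472)/37.527=0.021 → t=0.459 > T=0.45: stop.
At T=0.45: Y=12 M=4 R=9; the largest is Y.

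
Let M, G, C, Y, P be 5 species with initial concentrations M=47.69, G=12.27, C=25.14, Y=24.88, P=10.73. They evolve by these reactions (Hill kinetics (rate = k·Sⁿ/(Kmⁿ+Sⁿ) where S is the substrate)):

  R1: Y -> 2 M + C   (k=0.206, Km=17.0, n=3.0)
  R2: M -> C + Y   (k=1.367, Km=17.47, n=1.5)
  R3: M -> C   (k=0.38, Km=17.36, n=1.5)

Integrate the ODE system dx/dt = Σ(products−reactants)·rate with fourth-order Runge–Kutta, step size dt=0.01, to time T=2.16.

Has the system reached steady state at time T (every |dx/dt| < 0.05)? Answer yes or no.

RK4 with dt=0.01: 216 steps to T=2.16. Trajectory (selected grid times):
t=0.00: M=47.69 G=12.27 C=25.14 Y=24.88 P=10.73
t=0.24: M=47.42 G=12.27 C=25.52 Y=25.11 P=10.73
t=0.48: M=47.16 G=12.27 C=25.90 Y=25.34 P=10.73
t=0.72: M=46.89 G=12.27 C=26.28 Y=25.57 P=10.73
t=0.96: M=46.62 G=12.27 C=26.66 Y=25.80 P=10.73
t=1.20: M=46.36 G=12.27 C=27.04 Y=26.03 P=10.73
t=1.44: M=46.10 G=12.27 C=27.42 Y=26.25 P=10.73
t=1.68: M=45.84 G=12.27 C=27.80 Y=26.48 P=10.73
t=1.92: M=45.58 G=12.27 C=28.18 Y=26.71 P=10.73
t=2.16: M=45.32 G=12.27 C=28.55 Y=26.93 P=10.73
Rates at T: R1=0.1646, R2=1.1030, R3=0.3072
dx/dt at T (Σ net stoichiometry × rate): M=-1.0809, G=+0.0000, C=+1.5748, Y=+0.9384, P=+0.0000
Largest |dx/dt| is |+1.5748| (C) ≥ 0.05 → not steady.

Steady state at T: no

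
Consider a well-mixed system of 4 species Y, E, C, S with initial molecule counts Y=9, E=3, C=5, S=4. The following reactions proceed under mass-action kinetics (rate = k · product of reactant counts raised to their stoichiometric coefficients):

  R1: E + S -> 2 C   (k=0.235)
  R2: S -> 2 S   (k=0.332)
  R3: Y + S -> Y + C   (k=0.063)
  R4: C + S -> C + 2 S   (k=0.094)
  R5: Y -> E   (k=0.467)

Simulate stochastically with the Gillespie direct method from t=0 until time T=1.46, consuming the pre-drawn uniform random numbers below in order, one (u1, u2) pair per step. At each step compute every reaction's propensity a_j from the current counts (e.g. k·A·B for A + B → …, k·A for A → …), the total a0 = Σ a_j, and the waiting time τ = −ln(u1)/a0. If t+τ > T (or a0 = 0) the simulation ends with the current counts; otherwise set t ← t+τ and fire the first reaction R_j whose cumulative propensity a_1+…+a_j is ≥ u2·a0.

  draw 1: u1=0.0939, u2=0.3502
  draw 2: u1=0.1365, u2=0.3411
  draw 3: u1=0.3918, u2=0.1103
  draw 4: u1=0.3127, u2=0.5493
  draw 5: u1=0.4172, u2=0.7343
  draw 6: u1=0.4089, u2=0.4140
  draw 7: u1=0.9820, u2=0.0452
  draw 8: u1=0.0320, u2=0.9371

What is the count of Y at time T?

Y at T = 7

t=0.000: Y=9 E=3 C=5 S=4
Draw 1: a1=2.820, a2=1.328, a3=2.268, a4=1.880, a5=4.203, a0=12.499; τ=−ln(0.0939)/12.499=0.189 → t=0.189; u2·a0=0.3502·12.499=4.377; a1+a2=4.148 < 4.377 ≤ a1+…+a3=6.416 → R3 fires; Y=9 E=3 C=6 S=3
Draw 2: a1=2.115, a2=0.996, a3=1.701, a4=1.692, a5=4.203, a0=10.707; τ=−ln(0.1365)/10.707=0.186 → t=0.375; u2·a0=0.3411·10.707=3.652; a1+a2=3.111 < 3.652 ≤ a1+…+a3=4.812 → R3 fires; Y=9 E=3 C=7 S=2
Draw 3: a1=1.410, a2=0.664, a3=1.134, a4=1.316, a5=4.203, a0=8.727; τ=−ln(0.3918)/8.727=0.107 → t=0.483; u2·a0=0.1103·8.727=0.963 ≤ a1=1.410 → R1 fires; Y=9 E=2 C=9 S=1
Draw 4: a1=0.470, a2=0.332, a3=0.567, a4=0.846, a5=4.203, a0=6.418; τ=−ln(0.3127)/6.418=0.181 → t=0.664; u2·a0=0.5493·6.418=3.525; a1+…+a4=2.215 < 3.525 ≤ a1+…+a5=6.418 → R5 fires; Y=8 E=3 C=9 S=1
Draw 5: a1=0.705, a2=0.332, a3=0.504, a4=0.846, a5=3.736, a0=6.123; τ=−ln(0.4172)/6.123=0.143 → t=0.807; u2·a0=0.7343·6.123=4.496; a1+…+a4=2.387 < 4.496 ≤ a1+…+a5=6.123 → R5 fires; Y=7 E=4 C=9 S=1
Draw 6: a1=0.940, a2=0.332, a3=0.441, a4=0.846, a5=3.269, a0=5.828; τ=−ln(0.4089)/5.828=0.153 → t=0.960; u2·a0=0.4140·5.828=2.413; a1+…+a3=1.713 < 2.413 ≤ a1+…+a4=2.559 → R4 fires; Y=7 E=4 C=9 S=2
Draw 7: a1=1.880, a2=0.664, a3=0.882, a4=1.692, a5=3.269, a0=8.387; τ=−ln(0.9820)/8.387=0.002 → t=0.962; u2·a0=0.0452·8.387=0.379 ≤ a1=1.880 → R1 fires; Y=7 E=3 C=11 S=1
Draw 8: a1=0.705, a2=0.332, a3=0.441, a4=1.034, a5=3.269, a0=5.781; τ=−ln(0.0320)/5.781=0.595 → t=1.558 > T=1.46: stop.
Read off Y at T=1.46: 7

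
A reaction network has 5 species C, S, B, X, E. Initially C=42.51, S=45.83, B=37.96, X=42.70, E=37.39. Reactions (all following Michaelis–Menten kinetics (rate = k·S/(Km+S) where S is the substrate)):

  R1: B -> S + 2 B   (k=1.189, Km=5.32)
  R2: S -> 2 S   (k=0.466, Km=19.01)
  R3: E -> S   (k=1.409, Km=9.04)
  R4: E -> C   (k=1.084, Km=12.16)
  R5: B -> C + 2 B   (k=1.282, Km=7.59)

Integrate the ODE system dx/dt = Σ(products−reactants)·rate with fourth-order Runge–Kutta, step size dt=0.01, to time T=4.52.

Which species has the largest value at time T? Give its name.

RK4 with dt=0.01: 452 steps to T=4.52. Trajectory (selected grid times):
t=0.00: C=42.51 S=45.83 B=37.96 X=42.70 E=37.39
t=0.50: C=43.45 S=47.08 B=39.02 X=42.70 E=36.42
t=1.00: C=44.40 S=48.34 B=40.08 X=42.70 E=35.45
t=1.51: C=45.36 S=49.62 B=41.17 X=42.70 E=34.47
t=2.01: C=46.30 S=50.87 B=42.24 X=42.70 E=33.51
t=2.51: C=47.24 S=52.12 B=43.31 X=42.70 E=32.56
t=3.01: C=48.18 S=53.37 B=44.39 X=42.70 E=31.62
t=3.52: C=49.14 S=54.65 B=45.49 X=42.70 E=30.67
t=4.02: C=50.07 S=55.89 B=46.57 X=42.70 E=29.74
t=4.52: C=51.01 S=57.14 B=47.66 X=42.70 E=28.82
At T=4.52: C=51.01 S=57.14 B=47.66 X=42.70 E=28.82; the largest is S.

Dominant species at T: S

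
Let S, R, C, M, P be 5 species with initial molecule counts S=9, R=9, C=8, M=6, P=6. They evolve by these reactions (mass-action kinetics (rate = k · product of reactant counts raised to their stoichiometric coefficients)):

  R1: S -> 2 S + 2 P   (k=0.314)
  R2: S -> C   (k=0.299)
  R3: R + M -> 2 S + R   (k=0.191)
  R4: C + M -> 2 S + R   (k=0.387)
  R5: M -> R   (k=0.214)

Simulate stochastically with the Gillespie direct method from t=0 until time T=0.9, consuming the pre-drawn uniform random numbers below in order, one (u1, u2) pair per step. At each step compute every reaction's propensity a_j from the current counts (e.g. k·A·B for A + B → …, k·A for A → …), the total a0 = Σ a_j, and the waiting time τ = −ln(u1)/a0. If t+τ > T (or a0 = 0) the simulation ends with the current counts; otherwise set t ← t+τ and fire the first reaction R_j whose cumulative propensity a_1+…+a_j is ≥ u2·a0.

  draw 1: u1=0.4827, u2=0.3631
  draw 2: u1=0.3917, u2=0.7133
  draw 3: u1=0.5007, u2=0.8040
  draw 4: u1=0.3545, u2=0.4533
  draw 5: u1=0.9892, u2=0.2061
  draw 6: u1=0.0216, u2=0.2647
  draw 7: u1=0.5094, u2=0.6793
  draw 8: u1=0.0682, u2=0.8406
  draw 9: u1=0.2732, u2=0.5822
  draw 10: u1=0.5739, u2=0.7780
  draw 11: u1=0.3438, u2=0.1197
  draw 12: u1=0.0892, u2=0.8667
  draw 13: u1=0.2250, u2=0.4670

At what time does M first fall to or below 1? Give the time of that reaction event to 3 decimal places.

t=0.000: S=9 R=9 C=8 M=6 P=6
Draw 1: a1=2.826, a2=2.691, a3=10.314, a4=18.576, a5=1.284, a0=35.691; τ=−ln(0.4827)/35.691=0.020 → t=0.020; u2·a0=0.3631·35.691=12.959; a1+a2=5.517 < 12.959 ≤ a1+…+a3=15.831 → R3 fires; S=11 R=9 C=8 M=5 P=6
Draw 2: a1=3.454, a2=3.289, a3=8.595, a4=15.480, a5=1.070, a0=31.888; τ=−ln(0.3917)/31.888=0.029 → t=0.050; u2·a0=0.7133·31.888=22.746; a1+…+a3=15.338 < 22.746 ≤ a1+…+a4=30.818 → R4 fires; S=13 R=10 C=7 M=4 P=6
Draw 3: a1=4.082, a2=3.887, a3=7.640, a4=10.836, a5=0.856, a0=27.301; τ=−ln(0.5007)/27.301=0.025 → t=0.075; u2·a0=0.8040·27.301=21.950; a1+…+a3=15.609 < 21.950 ≤ a1+…+a4=26.445 → R4 fires; S=15 R=11 C=6 M=3 P=6
Draw 4: a1=4.710, a2=4.485, a3=6.303, a4=6.966, a5=0.642, a0=23.106; τ=−ln(0.3545)/23.106=0.045 → t=0.120; u2·a0=0.4533·23.106=10.474; a1+a2=9.195 < 10.474 ≤ a1+…+a3=15.498 → R3 fires; S=17 R=11 C=6 M=2 P=6
Draw 5: a1=5.338, a2=5.083, a3=4.202, a4=4.644, a5=0.428, a0=19.695; τ=−ln(0.9892)/19.695=0.001 → t=0.121; u2·a0=0.2061·19.695=4.059 ≤ a1=5.338 → R1 fires; S=18 R=11 C=6 M=2 P=8
Draw 6: a1=5.652, a2=5.382, a3=4.202, a4=4.644, a5=0.428, a0=20.308; τ=−ln(0.0216)/20.308=0.189 → t=0.309; u2·a0=0.2647·20.308=5.376 ≤ a1=5.652 → R1 fires; S=19 R=11 C=6 M=2 P=10
Draw 7: a1=5.966, a2=5.681, a3=4.202, a4=4.644, a5=0.428, a0=20.921; τ=−ln(0.5094)/20.921=0.032 → t=0.342; u2·a0=0.6793·20.921=14.212; a1+a2=11.647 < 14.212 ≤ a1+…+a3=15.849 → R3 fires; S=21 R=11 C=6 M=1 P=10
Draw 8: a1=6.594, a2=6.279, a3=2.101, a4=2.322, a5=0.214, a0=17.510; τ=−ln(0.0682)/17.510=0.153 → t=0.495; u2·a0=0.8406·17.510=14.719; a1+a2=12.873 < 14.719 ≤ a1+…+a3=14.974 → R3 fires; S=23 R=11 C=6 M=0 P=10
Draw 9: a1=7.222, a2=6.877, a3=0.000, a4=0.000, a5=0.000, a0=14.099; τ=−ln(0.2732)/14.099=0.092 → t=0.587; u2·a0=0.5822·14.099=8.208; a1=7.222 < 8.208 ≤ a1+a2=14.099 → R2 fires; S=22 R=11 C=7 M=0 P=10
Draw 10: a1=6.908, a2=6.578, a3=0.000, a4=0.000, a5=0.000, a0=13.486; τ=−ln(0.5739)/13.486=0.041 → t=0.628; u2·a0=0.7780·13.486=10.492; a1=6.908 < 10.492 ≤ a1+a2=13.486 → R2 fires; S=21 R=11 C=8 M=0 P=10
Draw 11: a1=6.594, a2=6.279, a3=0.000, a4=0.000, a5=0.000, a0=12.873; τ=−ln(0.3438)/12.873=0.083 → t=0.711; u2·a0=0.1197·12.873=1.541 ≤ a1=6.594 → R1 fires; S=22 R=11 C=8 M=0 P=12
Draw 12: a1=6.908, a2=6.578, a3=0.000, a4=0.000, a5=0.000, a0=13.486; τ=−ln(0.0892)/13.486=0.179 → t=0.890; u2·a0=0.8667·13.486=11.688; a1=6.908 < 11.688 ≤ a1+a2=13.486 → R2 fires; S=21 R=11 C=9 M=0 P=12
Draw 13: a1=6.594, a2=6.279, a3=0.000, a4=0.000, a5=0.000, a0=12.873; τ=−ln(0.2250)/12.873=0.116 → t=1.006 > T=0.9: stop.
M first becomes ≤ 1 when it reaches 1 at the event at t=0.342.

Threshold first reached at t = 0.342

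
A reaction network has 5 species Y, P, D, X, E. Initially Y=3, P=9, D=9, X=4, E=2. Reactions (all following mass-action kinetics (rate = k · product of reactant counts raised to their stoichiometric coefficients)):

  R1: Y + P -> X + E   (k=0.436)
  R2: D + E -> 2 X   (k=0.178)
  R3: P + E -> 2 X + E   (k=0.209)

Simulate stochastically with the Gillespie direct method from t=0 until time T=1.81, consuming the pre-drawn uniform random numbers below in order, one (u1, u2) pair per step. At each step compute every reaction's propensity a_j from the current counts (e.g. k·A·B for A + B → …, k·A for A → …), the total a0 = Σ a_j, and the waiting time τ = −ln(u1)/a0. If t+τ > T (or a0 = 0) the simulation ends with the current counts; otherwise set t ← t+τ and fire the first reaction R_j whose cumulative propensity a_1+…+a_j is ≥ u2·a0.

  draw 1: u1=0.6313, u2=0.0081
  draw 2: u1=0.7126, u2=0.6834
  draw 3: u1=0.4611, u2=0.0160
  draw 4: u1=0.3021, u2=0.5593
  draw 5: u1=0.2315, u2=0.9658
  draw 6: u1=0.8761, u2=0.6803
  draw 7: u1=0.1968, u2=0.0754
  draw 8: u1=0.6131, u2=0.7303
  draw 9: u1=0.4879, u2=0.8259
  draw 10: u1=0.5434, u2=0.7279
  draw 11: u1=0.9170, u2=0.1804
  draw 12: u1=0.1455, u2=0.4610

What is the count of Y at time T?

t=0.000: Y=3 P=9 D=9 X=4 E=2
Draw 1: a1=11.772, a2=3.204, a3=3.762, a0=18.738; τ=−ln(0.6313)/18.738=0.025 → t=0.025; u2·a0=0.0081·18.738=0.152 ≤ a1=11.772 → R1 fires; Y=2 P=8 D=9 X=5 E=3
Draw 2: a1=6.976, a2=4.806, a3=5.016, a0=16.798; τ=−ln(0.7126)/16.798=0.020 → t=0.045; u2·a0=0.6834·16.798=11.480; a1=6.976 < 11.480 ≤ a1+a2=11.782 → R2 fires; Y=2 P=8 D=8 X=7 E=2
Draw 3: a1=6.976, a2=2.848, a3=3.344, a0=13.168; τ=−ln(0.4611)/13.168=0.059 → t=0.104; u2·a0=0.0160·13.168=0.211 ≤ a1=6.976 → R1 fires; Y=1 P=7 D=8 X=8 E=3
Draw 4: a1=3.052, a2=4.272, a3=4.389, a0=11.713; τ=−ln(0.3021)/11.713=0.102 → t=0.206; u2·a0=0.5593·11.713=6.551; a1=3.052 < 6.551 ≤ a1+a2=7.324 → R2 fires; Y=1 P=7 D=7 X=10 E=2
Draw 5: a1=3.052, a2=2.492, a3=2.926, a0=8.470; τ=−ln(0.2315)/8.470=0.173 → t=0.378; u2·a0=0.9658·8.470=8.180; a1+a2=5.544 < 8.180 ≤ a1+…+a3=8.470 → R3 fires; Y=1 P=6 D=7 X=12 E=2
Draw 6: a1=2.616, a2=2.492, a3=2.508, a0=7.616; τ=−ln(0.8761)/7.616=0.017 → t=0.396; u2·a0=0.6803·7.616=5.181; a1+a2=5.108 < 5.181 ≤ a1+…+a3=7.616 → R3 fires; Y=1 P=5 D=7 X=14 E=2
Draw 7: a1=2.180, a2=2.492, a3=2.090, a0=6.762; τ=−ln(0.1968)/6.762=0.240 → t=0.636; u2·a0=0.0754·6.762=0.510 ≤ a1=2.180 → R1 fires; Y=0 P=4 D=7 X=15 E=3
Draw 8: a1=0.000, a2=3.738, a3=2.508, a0=6.246; τ=−ln(0.6131)/6.246=0.078 → t=0.715; u2·a0=0.7303·6.246=4.561; a1+a2=3.738 < 4.561 ≤ a1+…+a3=6.246 → R3 fires; Y=0 P=3 D=7 X=17 E=3
Draw 9: a1=0.000, a2=3.738, a3=1.881, a0=5.619; τ=−ln(0.4879)/5.619=0.128 → t=0.842; u2·a0=0.8259·5.619=4.641; a1+a2=3.738 < 4.641 ≤ a1+…+a3=5.619 → R3 fires; Y=0 P=2 D=7 X=19 E=3
Draw 10: a1=0.000, a2=3.738, a3=1.254, a0=4.992; τ=−ln(0.5434)/4.992=0.122 → t=0.964; u2·a0=0.7279·4.992=3.634; a1=0.000 < 3.634 ≤ a1+a2=3.738 → R2 fires; Y=0 P=2 D=6 X=21 E=2
Draw 11: a1=0.000, a2=2.136, a3=0.836, a0=2.972; τ=−ln(0.9170)/2.972=0.029 → t=0.994; u2·a0=0.1804·2.972=0.536; a1=0.000 < 0.536 ≤ a1+a2=2.136 → R2 fires; Y=0 P=2 D=5 X=23 E=1
Draw 12: a1=0.000, a2=0.890, a3=0.418, a0=1.308; τ=−ln(0.1455)/1.308=1.474 → t=2.467 > T=1.81: stop.
Read off Y at T=1.81: 0

Y at T = 0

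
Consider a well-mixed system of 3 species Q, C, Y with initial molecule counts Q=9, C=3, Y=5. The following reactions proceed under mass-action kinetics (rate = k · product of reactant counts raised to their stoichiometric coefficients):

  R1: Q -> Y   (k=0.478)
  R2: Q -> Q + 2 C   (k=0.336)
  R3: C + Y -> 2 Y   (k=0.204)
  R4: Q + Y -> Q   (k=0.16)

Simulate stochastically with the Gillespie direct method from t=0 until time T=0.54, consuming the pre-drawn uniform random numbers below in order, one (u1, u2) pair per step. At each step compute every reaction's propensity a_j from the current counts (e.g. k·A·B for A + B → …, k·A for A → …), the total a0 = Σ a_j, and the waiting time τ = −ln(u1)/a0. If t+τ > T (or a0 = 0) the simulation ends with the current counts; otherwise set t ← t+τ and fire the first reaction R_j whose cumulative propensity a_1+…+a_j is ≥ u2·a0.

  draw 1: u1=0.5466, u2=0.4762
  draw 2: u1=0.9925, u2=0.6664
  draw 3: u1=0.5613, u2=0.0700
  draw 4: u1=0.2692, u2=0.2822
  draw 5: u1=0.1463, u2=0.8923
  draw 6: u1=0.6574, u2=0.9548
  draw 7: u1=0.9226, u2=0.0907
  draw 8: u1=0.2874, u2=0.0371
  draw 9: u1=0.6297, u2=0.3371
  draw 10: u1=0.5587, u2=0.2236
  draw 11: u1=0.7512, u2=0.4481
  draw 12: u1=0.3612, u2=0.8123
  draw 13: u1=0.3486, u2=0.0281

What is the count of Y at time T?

t=0.000: Q=9 C=3 Y=5
Draw 1: a1=4.302, a2=3.024, a3=3.060, a4=7.200, a0=17.586; τ=−ln(0.5466)/17.586=0.034 → t=0.034; u2·a0=0.4762·17.586=8.374; a1+a2=7.326 < 8.374 ≤ a1+…+a3=10.386 → R3 fires; Q=9 C=2 Y=6
Draw 2: a1=4.302, a2=3.024, a3=2.448, a4=8.640, a0=18.414; τ=−ln(0.9925)/18.414=0.000 → t=0.035; u2·a0=0.6664·18.414=12.271; a1+…+a3=9.774 < 12.271 ≤ a1+…+a4=18.414 → R4 fires; Q=9 C=2 Y=5
Draw 3: a1=4.302, a2=3.024, a3=2.040, a4=7.200, a0=16.566; τ=−ln(0.5613)/16.566=0.035 → t=0.070; u2·a0=0.0700·16.566=1.160 ≤ a1=4.302 → R1 fires; Q=8 C=2 Y=6
Draw 4: a1=3.824, a2=2.688, a3=2.448, a4=7.680, a0=16.640; τ=−ln(0.2692)/16.640=0.079 → t=0.148; u2·a0=0.2822·16.640=4.696; a1=3.824 < 4.696 ≤ a1+a2=6.512 → R2 fires; Q=8 C=4 Y=6
Draw 5: a1=3.824, a2=2.688, a3=4.896, a4=7.680, a0=19.088; τ=−ln(0.1463)/19.088=0.101 → t=0.249; u2·a0=0.8923·19.088=17.032; a1+…+a3=11.408 < 17.032 ≤ a1+…+a4=19.088 → R4 fires; Q=8 C=4 Y=5
Draw 6: a1=3.824, a2=2.688, a3=4.080, a4=6.400, a0=16.992; τ=−ln(0.6574)/16.992=0.025 → t=0.274; u2·a0=0.9548·16.992=16.224; a1+…+a3=10.592 < 16.224 ≤ a1+…+a4=16.992 → R4 fires; Q=8 C=4 Y=4
Draw 7: a1=3.824, a2=2.688, a3=3.264, a4=5.120, a0=14.896; τ=−ln(0.9226)/14.896=0.005 → t=0.279; u2·a0=0.0907·14.896=1.351 ≤ a1=3.824 → R1 fires; Q=7 C=4 Y=5
Draw 8: a1=3.346, a2=2.352, a3=4.080, a4=5.600, a0=15.378; τ=−ln(0.2874)/15.378=0.081 → t=0.360; u2·a0=0.0371·15.378=0.571 ≤ a1=3.346 → R1 fires; Q=6 C=4 Y=6
Draw 9: a1=2.868, a2=2.016, a3=4.896, a4=5.760, a0=15.540; τ=−ln(0.6297)/15.540=0.030 → t=0.390; u2·a0=0.3371·15.540=5.239; a1+a2=4.884 < 5.239 ≤ a1+…+a3=9.780 → R3 fires; Q=6 C=3 Y=7
Draw 10: a1=2.868, a2=2.016, a3=4.284, a4=6.720, a0=15.888; τ=−ln(0.5587)/15.888=0.037 → t=0.427; u2·a0=0.2236·15.888=3.553; a1=2.868 < 3.553 ≤ a1+a2=4.884 → R2 fires; Q=6 C=5 Y=7
Draw 11: a1=2.868, a2=2.016, a3=7.140, a4=6.720, a0=18.744; τ=−ln(0.7512)/18.744=0.015 → t=0.442; u2·a0=0.4481·18.744=8.399; a1+a2=4.884 < 8.399 ≤ a1+…+a3=12.024 → R3 fires; Q=6 C=4 Y=8
Draw 12: a1=2.868, a2=2.016, a3=6.528, a4=7.680, a0=19.092; τ=−ln(0.3612)/19.092=0.053 → t=0.495; u2·a0=0.8123·19.092=15.508; a1+…+a3=11.412 < 15.508 ≤ a1+…+a4=19.092 → R4 fires; Q=6 C=4 Y=7
Draw 13: a1=2.868, a2=2.016, a3=5.712, a4=6.720, a0=17.316; τ=−ln(0.3486)/17.316=0.061 → t=0.556 > T=0.54: stop.
Read off Y at T=0.54: 7

Y at T = 7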